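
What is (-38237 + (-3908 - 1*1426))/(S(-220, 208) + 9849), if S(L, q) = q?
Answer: -43571/10057 ≈ -4.3324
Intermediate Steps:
(-38237 + (-3908 - 1*1426))/(S(-220, 208) + 9849) = (-38237 + (-3908 - 1*1426))/(208 + 9849) = (-38237 + (-3908 - 1426))/10057 = (-38237 - 5334)*(1/10057) = -43571*1/10057 = -43571/10057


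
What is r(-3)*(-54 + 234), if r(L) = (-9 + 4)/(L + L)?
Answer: 150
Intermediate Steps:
r(L) = -5/(2*L) (r(L) = -5*1/(2*L) = -5/(2*L))
r(-3)*(-54 + 234) = (-5/2/(-3))*(-54 + 234) = -5/2*(-⅓)*180 = (⅚)*180 = 150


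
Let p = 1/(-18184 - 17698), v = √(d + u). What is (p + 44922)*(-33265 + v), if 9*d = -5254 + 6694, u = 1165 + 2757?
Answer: -53619560867795/35882 + 1611891203*√4082/35882 ≈ -1.4915e+9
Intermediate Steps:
u = 3922
d = 160 (d = (-5254 + 6694)/9 = (⅑)*1440 = 160)
v = √4082 (v = √(160 + 3922) = √4082 ≈ 63.891)
p = -1/35882 (p = 1/(-35882) = -1/35882 ≈ -2.7869e-5)
(p + 44922)*(-33265 + v) = (-1/35882 + 44922)*(-33265 + √4082) = 1611891203*(-33265 + √4082)/35882 = -53619560867795/35882 + 1611891203*√4082/35882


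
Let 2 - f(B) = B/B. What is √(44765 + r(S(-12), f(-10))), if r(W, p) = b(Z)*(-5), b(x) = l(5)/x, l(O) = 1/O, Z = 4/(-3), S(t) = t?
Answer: √179063/2 ≈ 211.58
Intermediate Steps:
Z = -4/3 (Z = 4*(-⅓) = -4/3 ≈ -1.3333)
b(x) = 1/(5*x)
f(B) = 1 (f(B) = 2 - B/B = 2 - 1*1 = 2 - 1 = 1)
r(W, p) = ¾ (r(W, p) = (1/(5*(-4/3)))*(-5) = ((⅕)*(-¾))*(-5) = -3/20*(-5) = ¾)
√(44765 + r(S(-12), f(-10))) = √(44765 + ¾) = √(179063/4) = √179063/2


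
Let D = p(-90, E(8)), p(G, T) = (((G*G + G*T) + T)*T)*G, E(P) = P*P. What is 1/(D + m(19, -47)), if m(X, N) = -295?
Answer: -1/13847335 ≈ -7.2216e-8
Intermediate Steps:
E(P) = P²
p(G, T) = G*T*(T + G² + G*T) (p(G, T) = (((G² + G*T) + T)*T)*G = ((T + G² + G*T)*T)*G = (T*(T + G² + G*T))*G = G*T*(T + G² + G*T))
D = -13847040 (D = -90*8²*(8² + (-90)² - 90*8²) = -90*64*(64 + 8100 - 90*64) = -90*64*(64 + 8100 - 5760) = -90*64*2404 = -13847040)
1/(D + m(19, -47)) = 1/(-13847040 - 295) = 1/(-13847335) = -1/13847335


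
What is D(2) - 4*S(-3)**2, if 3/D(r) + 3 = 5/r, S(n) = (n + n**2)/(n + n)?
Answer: -10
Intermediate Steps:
S(n) = (n + n**2)/(2*n) (S(n) = (n + n**2)/((2*n)) = (n + n**2)*(1/(2*n)) = (n + n**2)/(2*n))
D(r) = 3/(-3 + 5/r)
D(2) - 4*S(-3)**2 = -3*2/(-5 + 3*2) - 4*(1/2 + (1/2)*(-3))**2 = -3*2/(-5 + 6) - 4*(1/2 - 3/2)**2 = -3*2/1 - 4*(-1)**2 = -3*2*1 - 4*1 = -6 - 4 = -10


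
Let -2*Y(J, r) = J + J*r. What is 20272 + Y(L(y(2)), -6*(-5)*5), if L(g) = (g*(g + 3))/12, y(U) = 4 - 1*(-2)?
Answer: 79729/4 ≈ 19932.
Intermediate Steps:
y(U) = 6 (y(U) = 4 + 2 = 6)
L(g) = g*(3 + g)/12 (L(g) = (g*(3 + g))*(1/12) = g*(3 + g)/12)
Y(J, r) = -J/2 - J*r/2 (Y(J, r) = -(J + J*r)/2 = -J/2 - J*r/2)
20272 + Y(L(y(2)), -6*(-5)*5) = 20272 - (1/12)*6*(3 + 6)*(1 - 6*(-5)*5)/2 = 20272 - (1/12)*6*9*(1 + 30*5)/2 = 20272 - ½*9/2*(1 + 150) = 20272 - ½*9/2*151 = 20272 - 1359/4 = 79729/4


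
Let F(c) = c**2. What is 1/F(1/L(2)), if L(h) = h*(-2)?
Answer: 16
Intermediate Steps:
L(h) = -2*h
1/F(1/L(2)) = 1/((1/(-2*2))**2) = 1/((1/(-4))**2) = 1/((-1/4)**2) = 1/(1/16) = 16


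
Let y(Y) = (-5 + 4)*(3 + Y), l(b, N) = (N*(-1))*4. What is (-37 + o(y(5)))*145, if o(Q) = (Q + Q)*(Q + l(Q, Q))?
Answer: -61045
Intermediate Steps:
l(b, N) = -4*N (l(b, N) = -N*4 = -4*N)
y(Y) = -3 - Y (y(Y) = -(3 + Y) = -3 - Y)
o(Q) = -6*Q**2 (o(Q) = (Q + Q)*(Q - 4*Q) = (2*Q)*(-3*Q) = -6*Q**2)
(-37 + o(y(5)))*145 = (-37 - 6*(-3 - 1*5)**2)*145 = (-37 - 6*(-3 - 5)**2)*145 = (-37 - 6*(-8)**2)*145 = (-37 - 6*64)*145 = (-37 - 384)*145 = -421*145 = -61045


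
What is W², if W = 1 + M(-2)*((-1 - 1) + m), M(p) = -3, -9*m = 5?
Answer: 676/9 ≈ 75.111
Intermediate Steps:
m = -5/9 (m = -⅑*5 = -5/9 ≈ -0.55556)
W = 26/3 (W = 1 - 3*((-1 - 1) - 5/9) = 1 - 3*(-2 - 5/9) = 1 - 3*(-23/9) = 1 + 23/3 = 26/3 ≈ 8.6667)
W² = (26/3)² = 676/9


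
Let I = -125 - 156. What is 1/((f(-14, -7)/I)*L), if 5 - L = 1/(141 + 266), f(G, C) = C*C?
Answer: -114367/99666 ≈ -1.1475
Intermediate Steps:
f(G, C) = C²
I = -281
L = 2034/407 (L = 5 - 1/(141 + 266) = 5 - 1/407 = 2034/407 ≈ 4.9975)
1/((f(-14, -7)/I)*L) = 1/(((-7)²/(-281))*(2034/407)) = 1/((49*(-1/281))*(2034/407)) = 1/(-49/281*2034/407) = 1/(-99666/114367) = -114367/99666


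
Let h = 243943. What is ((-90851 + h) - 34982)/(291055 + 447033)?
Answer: 59055/369044 ≈ 0.16002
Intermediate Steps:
((-90851 + h) - 34982)/(291055 + 447033) = ((-90851 + 243943) - 34982)/(291055 + 447033) = (153092 - 34982)/738088 = 118110*(1/738088) = 59055/369044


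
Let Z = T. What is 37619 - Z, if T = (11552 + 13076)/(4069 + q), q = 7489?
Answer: 217387887/5779 ≈ 37617.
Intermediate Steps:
T = 12314/5779 (T = (11552 + 13076)/(4069 + 7489) = 24628/11558 = 24628*(1/11558) = 12314/5779 ≈ 2.1308)
Z = 12314/5779 ≈ 2.1308
37619 - Z = 37619 - 1*12314/5779 = 37619 - 12314/5779 = 217387887/5779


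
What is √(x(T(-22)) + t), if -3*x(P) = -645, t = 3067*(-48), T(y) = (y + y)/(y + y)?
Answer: I*√147001 ≈ 383.41*I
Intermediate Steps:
T(y) = 1 (T(y) = (2*y)/((2*y)) = (2*y)*(1/(2*y)) = 1)
t = -147216
x(P) = 215 (x(P) = -⅓*(-645) = 215)
√(x(T(-22)) + t) = √(215 - 147216) = √(-147001) = I*√147001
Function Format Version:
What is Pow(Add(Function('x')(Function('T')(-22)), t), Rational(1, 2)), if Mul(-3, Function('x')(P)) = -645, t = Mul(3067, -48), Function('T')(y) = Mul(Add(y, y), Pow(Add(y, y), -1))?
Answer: Mul(I, Pow(147001, Rational(1, 2))) ≈ Mul(383.41, I)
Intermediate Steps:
Function('T')(y) = 1 (Function('T')(y) = Mul(Mul(2, y), Pow(Mul(2, y), -1)) = Mul(Mul(2, y), Mul(Rational(1, 2), Pow(y, -1))) = 1)
t = -147216
Function('x')(P) = 215 (Function('x')(P) = Mul(Rational(-1, 3), -645) = 215)
Pow(Add(Function('x')(Function('T')(-22)), t), Rational(1, 2)) = Pow(Add(215, -147216), Rational(1, 2)) = Pow(-147001, Rational(1, 2)) = Mul(I, Pow(147001, Rational(1, 2)))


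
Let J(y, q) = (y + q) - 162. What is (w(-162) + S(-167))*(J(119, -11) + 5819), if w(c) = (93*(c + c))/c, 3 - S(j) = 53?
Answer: 784040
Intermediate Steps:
S(j) = -50 (S(j) = 3 - 1*53 = 3 - 53 = -50)
J(y, q) = -162 + q + y (J(y, q) = (q + y) - 162 = -162 + q + y)
w(c) = 186 (w(c) = (93*(2*c))/c = (186*c)/c = 186)
(w(-162) + S(-167))*(J(119, -11) + 5819) = (186 - 50)*((-162 - 11 + 119) + 5819) = 136*(-54 + 5819) = 136*5765 = 784040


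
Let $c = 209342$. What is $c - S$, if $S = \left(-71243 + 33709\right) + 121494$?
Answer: $125382$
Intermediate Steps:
$S = 83960$ ($S = -37534 + 121494 = 83960$)
$c - S = 209342 - 83960 = 125382$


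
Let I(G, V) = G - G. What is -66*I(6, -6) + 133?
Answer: 133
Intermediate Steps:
I(G, V) = 0
-66*I(6, -6) + 133 = -66*0 + 133 = 0 + 133 = 133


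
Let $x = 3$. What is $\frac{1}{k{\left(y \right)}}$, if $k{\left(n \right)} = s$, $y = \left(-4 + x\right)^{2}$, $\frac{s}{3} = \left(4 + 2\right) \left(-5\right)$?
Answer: $- \frac{1}{90} \approx -0.011111$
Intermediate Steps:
$s = -90$ ($s = 3 \left(4 + 2\right) \left(-5\right) = 3 \cdot 6 \left(-5\right) = 3 \left(-30\right) = -90$)
$y = 1$ ($y = \left(-4 + 3\right)^{2} = \left(-1\right)^{2} = 1$)
$k{\left(n \right)} = -90$
$\frac{1}{k{\left(y \right)}} = \frac{1}{-90} = - \frac{1}{90}$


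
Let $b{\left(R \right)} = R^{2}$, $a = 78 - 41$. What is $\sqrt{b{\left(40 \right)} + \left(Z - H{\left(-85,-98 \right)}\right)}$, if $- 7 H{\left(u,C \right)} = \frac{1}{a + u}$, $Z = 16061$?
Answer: $\frac{\sqrt{124615995}}{84} \approx 132.89$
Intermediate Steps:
$a = 37$
$H{\left(u,C \right)} = - \frac{1}{7 \left(37 + u\right)}$
$\sqrt{b{\left(40 \right)} + \left(Z - H{\left(-85,-98 \right)}\right)} = \sqrt{40^{2} + \left(16061 - - \frac{1}{259 + 7 \left(-85\right)}\right)} = \sqrt{1600 + \left(16061 - - \frac{1}{259 - 595}\right)} = \sqrt{1600 + \left(16061 - - \frac{1}{-336}\right)} = \sqrt{1600 + \left(16061 - \left(-1\right) \left(- \frac{1}{336}\right)\right)} = \sqrt{1600 + \left(16061 - \frac{1}{336}\right)} = \sqrt{1600 + \frac{5396495}{336}} = \sqrt{\frac{5934095}{336}} = \frac{\sqrt{124615995}}{84}$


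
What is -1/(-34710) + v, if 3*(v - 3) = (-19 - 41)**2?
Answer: 41756131/34710 ≈ 1203.0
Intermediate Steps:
v = 1203 (v = 3 + (-19 - 41)**2/3 = 3 + (1/3)*(-60)**2 = 3 + (1/3)*3600 = 3 + 1200 = 1203)
-1/(-34710) + v = -1/(-34710) + 1203 = -1*(-1/34710) + 1203 = 1/34710 + 1203 = 41756131/34710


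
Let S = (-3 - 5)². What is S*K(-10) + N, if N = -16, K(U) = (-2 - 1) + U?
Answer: -848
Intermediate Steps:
K(U) = -3 + U
S = 64 (S = (-8)² = 64)
S*K(-10) + N = 64*(-3 - 10) - 16 = 64*(-13) - 16 = -832 - 16 = -848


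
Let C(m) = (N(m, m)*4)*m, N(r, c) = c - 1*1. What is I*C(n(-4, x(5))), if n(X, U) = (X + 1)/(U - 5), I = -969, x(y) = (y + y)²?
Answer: -59976/475 ≈ -126.27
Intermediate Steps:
N(r, c) = -1 + c (N(r, c) = c - 1 = -1 + c)
x(y) = 4*y² (x(y) = (2*y)² = 4*y²)
n(X, U) = (1 + X)/(-5 + U)
C(m) = m*(-4 + 4*m) (C(m) = ((-1 + m)*4)*m = (-4 + 4*m)*m = m*(-4 + 4*m))
I*C(n(-4, x(5))) = -3876*(1 - 4)/(-5 + 4*5²)*(-1 + (1 - 4)/(-5 + 4*5²)) = -3876*-3/(-5 + 4*25)*(-1 - 3/(-5 + 4*25)) = -3876*-3/(-5 + 100)*(-1 - 3/(-5 + 100)) = -3876*-3/95*(-1 - 3/95) = -3876*(1/95)*(-3)*(-1 + (1/95)*(-3)) = -3876*(-3)*(-1 - 3/95)/95 = -3876*(-3)*(-98)/(95*95) = -969*1176/9025 = -59976/475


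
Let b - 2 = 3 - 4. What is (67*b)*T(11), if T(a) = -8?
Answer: -536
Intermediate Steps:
b = 1 (b = 2 + (3 - 4) = 2 - 1 = 1)
(67*b)*T(11) = (67*1)*(-8) = 67*(-8) = -536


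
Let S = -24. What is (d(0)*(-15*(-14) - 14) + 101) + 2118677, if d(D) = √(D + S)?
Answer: 2118778 + 392*I*√6 ≈ 2.1188e+6 + 960.2*I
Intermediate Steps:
d(D) = √(-24 + D) (d(D) = √(D - 24) = √(-24 + D))
(d(0)*(-15*(-14) - 14) + 101) + 2118677 = (√(-24 + 0)*(-15*(-14) - 14) + 101) + 2118677 = (√(-24)*(210 - 14) + 101) + 2118677 = ((2*I*√6)*196 + 101) + 2118677 = (392*I*√6 + 101) + 2118677 = (101 + 392*I*√6) + 2118677 = 2118778 + 392*I*√6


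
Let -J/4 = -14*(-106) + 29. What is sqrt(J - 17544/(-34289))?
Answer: 2*I*sqrt(6154800871)/2017 ≈ 77.791*I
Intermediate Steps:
J = -6052 (J = -4*(-14*(-106) + 29) = -4*(1484 + 29) = -4*1513 = -6052)
sqrt(J - 17544/(-34289)) = sqrt(-6052 - 17544/(-34289)) = sqrt(-6052 - 17544*(-1/34289)) = sqrt(-6052 + 1032/2017) = sqrt(-12205852/2017) = 2*I*sqrt(6154800871)/2017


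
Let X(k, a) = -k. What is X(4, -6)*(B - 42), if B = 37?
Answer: 20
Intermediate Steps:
X(4, -6)*(B - 42) = (-1*4)*(37 - 42) = -4*(-5) = 20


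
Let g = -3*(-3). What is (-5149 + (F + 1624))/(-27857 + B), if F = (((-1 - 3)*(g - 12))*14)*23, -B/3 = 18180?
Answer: -339/82397 ≈ -0.0041142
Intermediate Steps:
B = -54540 (B = -3*18180 = -54540)
g = 9
F = 3864 (F = (((-1 - 3)*(9 - 12))*14)*23 = (-4*(-3)*14)*23 = (12*14)*23 = 168*23 = 3864)
(-5149 + (F + 1624))/(-27857 + B) = (-5149 + (3864 + 1624))/(-27857 - 54540) = (-5149 + 5488)/(-82397) = 339*(-1/82397) = -339/82397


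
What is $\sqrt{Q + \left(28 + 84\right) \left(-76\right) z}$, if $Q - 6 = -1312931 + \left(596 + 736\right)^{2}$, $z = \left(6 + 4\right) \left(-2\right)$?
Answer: $3 \sqrt{70171} \approx 794.69$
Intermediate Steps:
$z = -20$ ($z = 10 \left(-2\right) = -20$)
$Q = 461299$ ($Q = 6 - \left(1312931 - \left(596 + 736\right)^{2}\right) = 6 - \left(1312931 - 1332^{2}\right) = 6 + \left(-1312931 + 1774224\right) = 6 + 461293 = 461299$)
$\sqrt{Q + \left(28 + 84\right) \left(-76\right) z} = \sqrt{461299 + \left(28 + 84\right) \left(-76\right) \left(-20\right)} = \sqrt{461299 + 112 \left(-76\right) \left(-20\right)} = \sqrt{461299 - -170240} = \sqrt{461299 + 170240} = \sqrt{631539} = 3 \sqrt{70171}$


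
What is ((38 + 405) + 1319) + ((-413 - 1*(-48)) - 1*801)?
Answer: 596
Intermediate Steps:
((38 + 405) + 1319) + ((-413 - 1*(-48)) - 1*801) = (443 + 1319) + ((-413 + 48) - 801) = 1762 + (-365 - 801) = 1762 - 1166 = 596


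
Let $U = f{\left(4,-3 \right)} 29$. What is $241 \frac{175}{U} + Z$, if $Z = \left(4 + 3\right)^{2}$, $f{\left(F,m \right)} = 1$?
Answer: $\frac{43596}{29} \approx 1503.3$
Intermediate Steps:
$U = 29$ ($U = 1 \cdot 29 = 29$)
$Z = 49$ ($Z = 7^{2} = 49$)
$241 \frac{175}{U} + Z = 241 \cdot \frac{175}{29} + 49 = \frac{42175}{29} + 49 = \frac{43596}{29}$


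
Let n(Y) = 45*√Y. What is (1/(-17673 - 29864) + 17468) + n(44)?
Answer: 830376315/47537 + 90*√11 ≈ 17767.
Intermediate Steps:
(1/(-17673 - 29864) + 17468) + n(44) = (1/(-17673 - 29864) + 17468) + 45*√44 = (1/(-47537) + 17468) + 45*(2*√11) = (-1/47537 + 17468) + 90*√11 = 830376315/47537 + 90*√11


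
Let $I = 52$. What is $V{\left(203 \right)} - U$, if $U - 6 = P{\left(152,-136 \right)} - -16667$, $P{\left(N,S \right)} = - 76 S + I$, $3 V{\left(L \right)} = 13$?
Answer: $- \frac{81170}{3} \approx -27057.0$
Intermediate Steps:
$V{\left(L \right)} = \frac{13}{3}$ ($V{\left(L \right)} = \frac{1}{3} \cdot 13 = \frac{13}{3}$)
$P{\left(N,S \right)} = 52 - 76 S$ ($P{\left(N,S \right)} = - 76 S + 52 = 52 - 76 S$)
$U = 27061$ ($U = 6 + \left(\left(52 - -10336\right) - -16667\right) = 6 + \left(\left(52 + 10336\right) + 16667\right) = 6 + \left(10388 + 16667\right) = 6 + 27055 = 27061$)
$V{\left(203 \right)} - U = \frac{13}{3} - 27061 = - \frac{81170}{3}$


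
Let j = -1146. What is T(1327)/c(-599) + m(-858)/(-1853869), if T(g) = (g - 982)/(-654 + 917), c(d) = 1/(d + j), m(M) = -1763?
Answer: -1116075021056/487567547 ≈ -2289.1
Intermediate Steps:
c(d) = 1/(-1146 + d) (c(d) = 1/(d - 1146) = 1/(-1146 + d))
T(g) = -982/263 + g/263 (T(g) = (-982 + g)/263 = (-982 + g)*(1/263) = -982/263 + g/263)
T(1327)/c(-599) + m(-858)/(-1853869) = (-982/263 + (1/263)*1327)/(1/(-1146 - 599)) - 1763/(-1853869) = (-982/263 + 1327/263)/(1/(-1745)) - 1763*(-1/1853869) = 345/(263*(-1/1745)) + 1763/1853869 = (345/263)*(-1745) + 1763/1853869 = -602025/263 + 1763/1853869 = -1116075021056/487567547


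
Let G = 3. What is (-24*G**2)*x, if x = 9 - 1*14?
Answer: 1080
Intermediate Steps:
x = -5 (x = 9 - 14 = -5)
(-24*G**2)*x = -24*3**2*(-5) = -24*9*(-5) = -216*(-5) = 1080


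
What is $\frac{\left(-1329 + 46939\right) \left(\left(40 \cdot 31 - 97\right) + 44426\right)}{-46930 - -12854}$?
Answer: $- \frac{1039201045}{17038} \approx -60993.0$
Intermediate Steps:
$\frac{\left(-1329 + 46939\right) \left(\left(40 \cdot 31 - 97\right) + 44426\right)}{-46930 - -12854} = \frac{45610 \left(\left(1240 - 97\right) + 44426\right)}{-46930 + 12854} = \frac{45610 \left(1143 + 44426\right)}{-34076} = 45610 \cdot 45569 \left(- \frac{1}{34076}\right) = 2078402090 \left(- \frac{1}{34076}\right) = - \frac{1039201045}{17038}$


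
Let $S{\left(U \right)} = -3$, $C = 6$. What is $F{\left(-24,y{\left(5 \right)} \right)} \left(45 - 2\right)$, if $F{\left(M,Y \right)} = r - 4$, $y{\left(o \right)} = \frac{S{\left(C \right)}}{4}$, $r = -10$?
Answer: $-602$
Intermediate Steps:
$y{\left(o \right)} = - \frac{3}{4}$
$F{\left(M,Y \right)} = -14$ ($F{\left(M,Y \right)} = -10 - 4 = -14$)
$F{\left(-24,y{\left(5 \right)} \right)} \left(45 - 2\right) = - 14 \left(45 - 2\right) = \left(-14\right) 43 = -602$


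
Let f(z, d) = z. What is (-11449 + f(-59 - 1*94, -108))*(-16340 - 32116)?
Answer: 562186512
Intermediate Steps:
(-11449 + f(-59 - 1*94, -108))*(-16340 - 32116) = (-11449 + (-59 - 1*94))*(-16340 - 32116) = (-11449 + (-59 - 94))*(-48456) = (-11449 - 153)*(-48456) = -11602*(-48456) = 562186512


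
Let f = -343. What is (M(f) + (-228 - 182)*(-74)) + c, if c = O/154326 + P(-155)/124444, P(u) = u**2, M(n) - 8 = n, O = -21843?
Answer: 96040892749263/3200824124 ≈ 30005.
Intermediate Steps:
M(n) = 8 + n
c = 164908643/3200824124 (c = -21843/154326 + (-155)**2/124444 = -21843*1/154326 + 24025*(1/124444) = -7281/51442 + 24025/124444 = 164908643/3200824124 ≈ 0.051521)
(M(f) + (-228 - 182)*(-74)) + c = ((8 - 343) + (-228 - 182)*(-74)) + 164908643/3200824124 = (-335 - 410*(-74)) + 164908643/3200824124 = (-335 + 30340) + 164908643/3200824124 = 30005 + 164908643/3200824124 = 96040892749263/3200824124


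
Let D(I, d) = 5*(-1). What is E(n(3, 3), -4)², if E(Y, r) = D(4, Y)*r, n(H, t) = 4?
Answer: 400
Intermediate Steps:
D(I, d) = -5
E(Y, r) = -5*r
E(n(3, 3), -4)² = (-5*(-4))² = 20² = 400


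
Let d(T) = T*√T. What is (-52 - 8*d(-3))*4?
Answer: -208 + 96*I*√3 ≈ -208.0 + 166.28*I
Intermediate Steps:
d(T) = T^(3/2)
(-52 - 8*d(-3))*4 = (-52 - (-24)*I*√3)*4 = (-52 + 24*I*√3)*4 = -208 + 96*I*√3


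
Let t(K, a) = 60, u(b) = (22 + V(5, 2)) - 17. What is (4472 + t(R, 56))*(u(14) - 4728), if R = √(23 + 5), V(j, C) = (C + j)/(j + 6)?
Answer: -21401752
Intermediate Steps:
V(j, C) = (C + j)/(6 + j)
u(b) = 62/11 (u(b) = (22 + (2 + 5)/(6 + 5)) - 17 = (22 + 7/11) - 17 = 249/11 - 17 = 62/11)
R = 2*√7 (R = √28 = 2*√7 ≈ 5.2915)
(4472 + t(R, 56))*(u(14) - 4728) = (4472 + 60)*(62/11 - 4728) = 4532*(-51946/11) = -21401752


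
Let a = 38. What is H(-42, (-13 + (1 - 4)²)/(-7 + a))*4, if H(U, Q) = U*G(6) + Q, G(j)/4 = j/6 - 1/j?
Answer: -17376/31 ≈ -560.52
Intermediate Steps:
G(j) = -4/j + 2*j/3 (G(j) = 4*(j/6 - 1/j) = 4*(-1/j + j/6) = -4/j + 2*j/3)
H(U, Q) = Q + 10*U/3 (H(U, Q) = U*(-4/6 + (⅔)*6) + Q = U*(-4*⅙ + 4) + Q = U*(-⅔ + 4) + Q = U*(10/3) + Q = 10*U/3 + Q = Q + 10*U/3)
H(-42, (-13 + (1 - 4)²)/(-7 + a))*4 = ((-13 + (1 - 4)²)/(-7 + 38) + (10/3)*(-42))*4 = ((-13 + (-3)²)/31 - 140)*4 = ((-13 + 9)*(1/31) - 140)*4 = (-4*1/31 - 140)*4 = (-4/31 - 140)*4 = -4344/31*4 = -17376/31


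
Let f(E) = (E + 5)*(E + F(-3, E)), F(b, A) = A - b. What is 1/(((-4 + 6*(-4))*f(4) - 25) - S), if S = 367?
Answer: -1/3164 ≈ -0.00031606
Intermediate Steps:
f(E) = (3 + 2*E)*(5 + E) (f(E) = (E + 5)*(E + (E - 1*(-3))) = (5 + E)*(E + (E + 3)) = (5 + E)*(E + (3 + E)) = (5 + E)*(3 + 2*E) = (3 + 2*E)*(5 + E))
1/(((-4 + 6*(-4))*f(4) - 25) - S) = 1/(((-4 + 6*(-4))*(15 + 2*4**2 + 13*4) - 25) - 1*367) = 1/(((-4 - 24)*(15 + 2*16 + 52) - 25) - 367) = 1/((-28*(15 + 32 + 52) - 25) - 367) = 1/((-28*99 - 25) - 367) = 1/((-2772 - 25) - 367) = 1/(-2797 - 367) = 1/(-3164) = -1/3164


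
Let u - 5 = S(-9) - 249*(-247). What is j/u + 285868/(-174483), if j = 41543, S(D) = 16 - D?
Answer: -1149085375/1192940271 ≈ -0.96324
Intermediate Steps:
u = 61533 (u = 5 + ((16 - 1*(-9)) - 249*(-247)) = 5 + ((16 + 9) + 61503) = 5 + (25 + 61503) = 5 + 61528 = 61533)
j/u + 285868/(-174483) = 41543/61533 + 285868/(-174483) = 41543*(1/61533) + 285868*(-1/174483) = 41543/61533 - 285868/174483 = -1149085375/1192940271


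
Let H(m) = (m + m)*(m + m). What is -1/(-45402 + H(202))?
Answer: -1/117814 ≈ -8.4880e-6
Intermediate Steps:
H(m) = 4*m**2 (H(m) = (2*m)*(2*m) = 4*m**2)
-1/(-45402 + H(202)) = -1/(-45402 + 4*202**2) = -1/(-45402 + 4*40804) = -1/(-45402 + 163216) = -1/117814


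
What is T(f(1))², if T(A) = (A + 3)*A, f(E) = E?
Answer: 16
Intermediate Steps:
T(A) = A*(3 + A) (T(A) = (3 + A)*A = A*(3 + A))
T(f(1))² = (1*(3 + 1))² = (1*4)² = 4² = 16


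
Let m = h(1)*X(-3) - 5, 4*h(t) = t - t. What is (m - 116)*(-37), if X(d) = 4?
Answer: 4477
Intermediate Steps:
h(t) = 0 (h(t) = (t - t)/4 = (¼)*0 = 0)
m = -5 (m = 0*4 - 5 = 0 - 5 = -5)
(m - 116)*(-37) = (-5 - 116)*(-37) = -121*(-37) = 4477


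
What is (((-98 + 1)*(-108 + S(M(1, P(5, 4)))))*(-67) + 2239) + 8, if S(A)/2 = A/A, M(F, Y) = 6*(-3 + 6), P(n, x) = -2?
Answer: -686647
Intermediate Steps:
M(F, Y) = 18 (M(F, Y) = 6*3 = 18)
S(A) = 2 (S(A) = 2*(A/A) = 2*1 = 2)
(((-98 + 1)*(-108 + S(M(1, P(5, 4)))))*(-67) + 2239) + 8 = (((-98 + 1)*(-108 + 2))*(-67) + 2239) + 8 = (-97*(-106)*(-67) + 2239) + 8 = (10282*(-67) + 2239) + 8 = (-688894 + 2239) + 8 = -686655 + 8 = -686647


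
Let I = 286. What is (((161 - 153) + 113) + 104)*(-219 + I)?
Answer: 15075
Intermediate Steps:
(((161 - 153) + 113) + 104)*(-219 + I) = (((161 - 153) + 113) + 104)*(-219 + 286) = ((8 + 113) + 104)*67 = (121 + 104)*67 = 225*67 = 15075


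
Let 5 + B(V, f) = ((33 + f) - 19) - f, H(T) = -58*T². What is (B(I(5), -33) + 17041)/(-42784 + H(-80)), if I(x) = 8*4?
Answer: -8525/206992 ≈ -0.041185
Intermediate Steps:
I(x) = 32
B(V, f) = 9 (B(V, f) = -5 + (((33 + f) - 19) - f) = -5 + ((14 + f) - f) = -5 + 14 = 9)
(B(I(5), -33) + 17041)/(-42784 + H(-80)) = (9 + 17041)/(-42784 - 58*(-80)²) = 17050/(-42784 - 58*6400) = 17050/(-42784 - 371200) = 17050/(-413984) = 17050*(-1/413984) = -8525/206992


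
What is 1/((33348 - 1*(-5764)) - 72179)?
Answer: -1/33067 ≈ -3.0242e-5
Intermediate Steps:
1/((33348 - 1*(-5764)) - 72179) = 1/((33348 + 5764) - 72179) = 1/(39112 - 72179) = 1/(-33067) = -1/33067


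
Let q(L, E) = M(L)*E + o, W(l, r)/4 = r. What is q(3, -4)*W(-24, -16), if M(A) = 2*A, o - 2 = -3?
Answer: 1600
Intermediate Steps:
o = -1 (o = 2 - 3 = -1)
W(l, r) = 4*r
q(L, E) = -1 + 2*E*L (q(L, E) = (2*L)*E - 1 = 2*E*L - 1 = -1 + 2*E*L)
q(3, -4)*W(-24, -16) = (-1 + 2*(-4)*3)*(4*(-16)) = (-1 - 24)*(-64) = -25*(-64) = 1600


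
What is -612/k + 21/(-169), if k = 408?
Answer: -549/338 ≈ -1.6243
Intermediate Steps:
-612/k + 21/(-169) = -612/408 + 21/(-169) = -612*1/408 + 21*(-1/169) = -3/2 - 21/169 = -549/338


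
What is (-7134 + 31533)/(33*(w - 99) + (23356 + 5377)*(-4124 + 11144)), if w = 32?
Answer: 8133/67234483 ≈ 0.00012096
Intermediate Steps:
(-7134 + 31533)/(33*(w - 99) + (23356 + 5377)*(-4124 + 11144)) = (-7134 + 31533)/(33*(32 - 99) + (23356 + 5377)*(-4124 + 11144)) = 24399/(33*(-67) + 28733*7020) = 24399/(-2211 + 201705660) = 24399/201703449 = 24399*(1/201703449) = 8133/67234483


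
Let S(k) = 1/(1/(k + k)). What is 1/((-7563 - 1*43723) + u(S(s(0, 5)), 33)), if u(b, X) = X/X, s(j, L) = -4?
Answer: -1/51285 ≈ -1.9499e-5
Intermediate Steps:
S(k) = 2*k (S(k) = 1/(1/(2*k)) = 2*k)
u(b, X) = 1
1/((-7563 - 1*43723) + u(S(s(0, 5)), 33)) = 1/((-7563 - 1*43723) + 1) = 1/((-7563 - 43723) + 1) = 1/(-51286 + 1) = 1/(-51285) = -1/51285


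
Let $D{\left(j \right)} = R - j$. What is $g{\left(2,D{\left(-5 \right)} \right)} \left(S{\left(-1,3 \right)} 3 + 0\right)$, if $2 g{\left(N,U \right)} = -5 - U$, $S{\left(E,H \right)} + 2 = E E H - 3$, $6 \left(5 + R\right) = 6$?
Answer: $18$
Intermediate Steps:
$R = -4$ ($R = -5 + \frac{1}{6} \cdot 6 = -5 + 1 = -4$)
$S{\left(E,H \right)} = -5 + H E^{2}$ ($S{\left(E,H \right)} = -2 + \left(E E H - 3\right) = -2 + \left(E^{2} H - 3\right) = -2 + \left(H E^{2} - 3\right) = -2 + \left(-3 + H E^{2}\right) = -5 + H E^{2}$)
$D{\left(j \right)} = -4 - j$
$g{\left(N,U \right)} = - \frac{5}{2} - \frac{U}{2}$ ($g{\left(N,U \right)} = \frac{-5 - U}{2} = - \frac{5}{2} - \frac{U}{2}$)
$g{\left(2,D{\left(-5 \right)} \right)} \left(S{\left(-1,3 \right)} 3 + 0\right) = \left(- \frac{5}{2} - \frac{-4 - -5}{2}\right) \left(\left(-5 + 3 \left(-1\right)^{2}\right) 3 + 0\right) = \left(- \frac{5}{2} - \frac{-4 + 5}{2}\right) \left(\left(-5 + 3 \cdot 1\right) 3 + 0\right) = \left(- \frac{5}{2} - \frac{1}{2}\right) \left(\left(-5 + 3\right) 3 + 0\right) = \left(- \frac{5}{2} - \frac{1}{2}\right) \left(\left(-2\right) 3 + 0\right) = - 3 \left(-6 + 0\right) = \left(-3\right) \left(-6\right) = 18$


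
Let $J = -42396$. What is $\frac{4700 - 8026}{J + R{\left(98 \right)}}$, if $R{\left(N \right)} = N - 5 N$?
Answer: $\frac{1663}{21394} \approx 0.077732$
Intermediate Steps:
$R{\left(N \right)} = - 4 N$
$\frac{4700 - 8026}{J + R{\left(98 \right)}} = \frac{4700 - 8026}{-42396 - 392} = - \frac{3326}{-42396 - 392} = - \frac{3326}{-42788} = \left(-3326\right) \left(- \frac{1}{42788}\right) = \frac{1663}{21394}$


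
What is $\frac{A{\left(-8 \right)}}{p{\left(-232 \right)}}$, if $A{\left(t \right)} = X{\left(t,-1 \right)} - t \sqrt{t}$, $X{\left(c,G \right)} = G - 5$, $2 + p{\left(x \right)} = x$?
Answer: $\frac{1}{39} - \frac{8 i \sqrt{2}}{117} \approx 0.025641 - 0.096698 i$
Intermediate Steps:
$p{\left(x \right)} = -2 + x$
$X{\left(c,G \right)} = -5 + G$
$A{\left(t \right)} = -6 - t^{\frac{3}{2}}$ ($A{\left(t \right)} = \left(-5 - 1\right) - t \sqrt{t} = -6 - t^{\frac{3}{2}}$)
$\frac{A{\left(-8 \right)}}{p{\left(-232 \right)}} = \frac{-6 - \left(-8\right)^{\frac{3}{2}}}{-2 - 232} = \frac{-6 - - 16 i \sqrt{2}}{-234} = \left(-6 + 16 i \sqrt{2}\right) \left(- \frac{1}{234}\right) = \frac{1}{39} - \frac{8 i \sqrt{2}}{117}$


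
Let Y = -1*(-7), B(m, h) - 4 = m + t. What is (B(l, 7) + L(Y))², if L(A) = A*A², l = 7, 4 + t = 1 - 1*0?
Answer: 123201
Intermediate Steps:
t = -3 (t = -4 + (1 - 1*0) = -4 + (1 + 0) = -4 + 1 = -3)
B(m, h) = 1 + m (B(m, h) = 4 + (m - 3) = 4 + (-3 + m) = 1 + m)
Y = 7
L(A) = A³
(B(l, 7) + L(Y))² = ((1 + 7) + 7³)² = (8 + 343)² = 351² = 123201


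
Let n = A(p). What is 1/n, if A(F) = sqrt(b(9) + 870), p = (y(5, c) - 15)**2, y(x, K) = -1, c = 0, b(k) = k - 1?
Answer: sqrt(878)/878 ≈ 0.033748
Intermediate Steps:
b(k) = -1 + k
p = 256 (p = (-1 - 15)**2 = (-16)**2 = 256)
A(F) = sqrt(878) (A(F) = sqrt((-1 + 9) + 870) = sqrt(8 + 870) = sqrt(878))
n = sqrt(878) ≈ 29.631
1/n = 1/(sqrt(878)) = sqrt(878)/878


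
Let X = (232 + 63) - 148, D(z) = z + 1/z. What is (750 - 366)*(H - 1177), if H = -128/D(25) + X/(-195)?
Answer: -9241114368/20345 ≈ -4.5422e+5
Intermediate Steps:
X = 147 (X = 295 - 148 = 147)
H = -119337/20345 (H = -128/(25 + 1/25) + 147/(-195) = -128/(25 + 1/25) + 147*(-1/195) = -128/626/25 - 49/65 = -128*25/626 - 49/65 = -1600/313 - 49/65 = -119337/20345 ≈ -5.8657)
(750 - 366)*(H - 1177) = (750 - 366)*(-119337/20345 - 1177) = 384*(-24065402/20345) = -9241114368/20345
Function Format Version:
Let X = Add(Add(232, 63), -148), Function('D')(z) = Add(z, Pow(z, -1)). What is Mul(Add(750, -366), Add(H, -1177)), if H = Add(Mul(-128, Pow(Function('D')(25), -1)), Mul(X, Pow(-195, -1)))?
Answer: Rational(-9241114368, 20345) ≈ -4.5422e+5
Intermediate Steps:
X = 147 (X = Add(295, -148) = 147)
H = Rational(-119337, 20345) (H = Add(Mul(-128, Pow(Add(25, Pow(25, -1)), -1)), Mul(147, Pow(-195, -1))) = Add(Mul(-128, Pow(Add(25, Rational(1, 25)), -1)), Mul(147, Rational(-1, 195))) = Add(Mul(-128, Pow(Rational(626, 25), -1)), Rational(-49, 65)) = Add(Mul(-128, Rational(25, 626)), Rational(-49, 65)) = Add(Rational(-1600, 313), Rational(-49, 65)) = Rational(-119337, 20345) ≈ -5.8657)
Mul(Add(750, -366), Add(H, -1177)) = Mul(Add(750, -366), Add(Rational(-119337, 20345), -1177)) = Mul(384, Rational(-24065402, 20345)) = Rational(-9241114368, 20345)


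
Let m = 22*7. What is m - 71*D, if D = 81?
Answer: -5597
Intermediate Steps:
m = 154
m - 71*D = 154 - 71*81 = 154 - 5751 = -5597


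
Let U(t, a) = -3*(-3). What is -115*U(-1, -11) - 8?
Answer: -1043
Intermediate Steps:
U(t, a) = 9
-115*U(-1, -11) - 8 = -115*9 - 8 = -1035 - 8 = -1043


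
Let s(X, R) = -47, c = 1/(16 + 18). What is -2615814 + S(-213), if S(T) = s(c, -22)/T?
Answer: -557168335/213 ≈ -2.6158e+6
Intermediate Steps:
c = 1/34 ≈ 0.029412
S(T) = -47/T
-2615814 + S(-213) = -2615814 - 47/(-213) = -2615814 - 47*(-1/213) = -2615814 + 47/213 = -557168335/213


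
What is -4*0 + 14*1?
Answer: 14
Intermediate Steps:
-4*0 + 14*1 = 0 + 14 = 14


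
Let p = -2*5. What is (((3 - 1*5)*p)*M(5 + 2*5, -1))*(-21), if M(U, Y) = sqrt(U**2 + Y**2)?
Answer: -420*sqrt(226) ≈ -6314.0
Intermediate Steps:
p = -10
(((3 - 1*5)*p)*M(5 + 2*5, -1))*(-21) = (((3 - 1*5)*(-10))*sqrt((5 + 2*5)**2 + (-1)**2))*(-21) = (((3 - 5)*(-10))*sqrt((5 + 10)**2 + 1))*(-21) = ((-2*(-10))*sqrt(15**2 + 1))*(-21) = (20*sqrt(225 + 1))*(-21) = (20*sqrt(226))*(-21) = -420*sqrt(226)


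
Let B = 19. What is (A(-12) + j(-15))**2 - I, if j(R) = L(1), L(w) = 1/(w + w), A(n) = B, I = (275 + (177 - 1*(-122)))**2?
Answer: -1316383/4 ≈ -3.2910e+5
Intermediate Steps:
I = 329476 (I = (275 + (177 + 122))**2 = (275 + 299)**2 = 574**2 = 329476)
A(n) = 19
L(w) = 1/(2*w)
j(R) = 1/2 (j(R) = (1/2)/1 = (1/2)*1 = 1/2)
(A(-12) + j(-15))**2 - I = (19 + 1/2)**2 - 1*329476 = (39/2)**2 - 329476 = 1521/4 - 329476 = -1316383/4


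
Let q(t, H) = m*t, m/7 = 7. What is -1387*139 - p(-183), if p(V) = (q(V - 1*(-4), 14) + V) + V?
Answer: -183656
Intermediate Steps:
m = 49 (m = 7*7 = 49)
q(t, H) = 49*t
p(V) = 196 + 51*V (p(V) = (49*(V - 1*(-4)) + V) + V = (49*(V + 4) + V) + V = (49*(4 + V) + V) + V = ((196 + 49*V) + V) + V = (196 + 50*V) + V = 196 + 51*V)
-1387*139 - p(-183) = -1387*139 - (196 + 51*(-183)) = -192793 - (196 - 9333) = -192793 - 1*(-9137) = -192793 + 9137 = -183656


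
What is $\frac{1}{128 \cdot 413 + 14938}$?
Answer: $\frac{1}{67802} \approx 1.4749 \cdot 10^{-5}$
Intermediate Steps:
$\frac{1}{128 \cdot 413 + 14938} = \frac{1}{52864 + 14938} = \frac{1}{67802}$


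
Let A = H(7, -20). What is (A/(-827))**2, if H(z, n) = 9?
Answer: 81/683929 ≈ 0.00011843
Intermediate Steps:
A = 9
(A/(-827))**2 = (9/(-827))**2 = (9*(-1/827))**2 = (-9/827)**2 = 81/683929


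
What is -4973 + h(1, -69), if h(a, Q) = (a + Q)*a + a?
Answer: -5040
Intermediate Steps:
h(a, Q) = a + a*(Q + a) (h(a, Q) = (Q + a)*a + a = a*(Q + a) + a = a + a*(Q + a))
-4973 + h(1, -69) = -4973 + 1*(1 - 69 + 1) = -4973 + 1*(-67) = -4973 - 67 = -5040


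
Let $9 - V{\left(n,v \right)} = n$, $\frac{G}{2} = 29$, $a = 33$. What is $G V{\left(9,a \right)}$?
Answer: $0$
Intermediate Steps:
$G = 58$ ($G = 2 \cdot 29 = 58$)
$V{\left(n,v \right)} = 9 - n$
$G V{\left(9,a \right)} = 58 \left(9 - 9\right) = 58 \cdot 0 = 0$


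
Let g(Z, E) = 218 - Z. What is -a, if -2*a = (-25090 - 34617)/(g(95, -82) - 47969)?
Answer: 59707/95692 ≈ 0.62395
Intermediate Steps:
a = -59707/95692 (a = -(-25090 - 34617)/(2*((218 - 1*95) - 47969)) = -(-59707)/(2*((218 - 95) - 47969)) = -(-59707)/(2*(123 - 47969)) = -(-59707)/(2*(-47846)) = -(-59707)*(-1)/(2*47846) = -1/2*59707/47846 = -59707/95692 ≈ -0.62395)
-a = -1*(-59707/95692) = 59707/95692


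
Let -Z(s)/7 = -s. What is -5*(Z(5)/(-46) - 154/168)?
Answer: 2315/276 ≈ 8.3877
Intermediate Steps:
Z(s) = 7*s (Z(s) = -(-7)*s = 7*s)
-5*(Z(5)/(-46) - 154/168) = -5*((7*5)/(-46) - 154/168) = -5*(35*(-1/46) - 154*1/168) = -5*(-35/46 - 11/12) = -5*(-463/276) = 2315/276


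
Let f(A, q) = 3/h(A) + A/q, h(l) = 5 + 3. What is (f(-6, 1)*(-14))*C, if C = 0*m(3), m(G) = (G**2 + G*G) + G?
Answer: 0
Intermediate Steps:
h(l) = 8
m(G) = G + 2*G**2 (m(G) = (G**2 + G**2) + G = 2*G**2 + G = G + 2*G**2)
f(A, q) = 3/8 + A/q
C = 0 (C = 0*(3*(1 + 2*3)) = 0*(3*(1 + 6)) = 0*(3*7) = 0*21 = 0)
(f(-6, 1)*(-14))*C = ((3/8 - 6/1)*(-14))*0 = ((3/8 - 6*1)*(-14))*0 = ((3/8 - 6)*(-14))*0 = -45/8*(-14)*0 = (315/4)*0 = 0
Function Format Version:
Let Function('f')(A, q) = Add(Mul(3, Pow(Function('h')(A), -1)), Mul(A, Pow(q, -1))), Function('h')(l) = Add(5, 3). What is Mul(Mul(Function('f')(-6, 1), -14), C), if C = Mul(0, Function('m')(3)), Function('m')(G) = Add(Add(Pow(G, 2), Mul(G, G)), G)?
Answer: 0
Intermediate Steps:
Function('h')(l) = 8
Function('m')(G) = Add(G, Mul(2, Pow(G, 2))) (Function('m')(G) = Add(Add(Pow(G, 2), Pow(G, 2)), G) = Add(Mul(2, Pow(G, 2)), G) = Add(G, Mul(2, Pow(G, 2))))
Function('f')(A, q) = Add(Rational(3, 8), Mul(A, Pow(q, -1))) (Function('f')(A, q) = Add(Mul(3, Pow(8, -1)), Mul(A, Pow(q, -1))) = Add(Mul(3, Rational(1, 8)), Mul(A, Pow(q, -1))) = Add(Rational(3, 8), Mul(A, Pow(q, -1))))
C = 0 (C = Mul(0, Mul(3, Add(1, Mul(2, 3)))) = Mul(0, Mul(3, Add(1, 6))) = Mul(0, Mul(3, 7)) = Mul(0, 21) = 0)
Mul(Mul(Function('f')(-6, 1), -14), C) = Mul(Mul(Add(Rational(3, 8), Mul(-6, Pow(1, -1))), -14), 0) = Mul(Mul(Add(Rational(3, 8), Mul(-6, 1)), -14), 0) = Mul(Mul(Add(Rational(3, 8), -6), -14), 0) = Mul(Mul(Rational(-45, 8), -14), 0) = Mul(Rational(315, 4), 0) = 0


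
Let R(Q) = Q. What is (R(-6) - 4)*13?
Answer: -130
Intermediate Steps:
(R(-6) - 4)*13 = (-6 - 4)*13 = -10*13 = -130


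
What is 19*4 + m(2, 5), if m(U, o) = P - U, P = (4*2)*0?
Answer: 74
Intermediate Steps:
P = 0 (P = 8*0 = 0)
m(U, o) = -U (m(U, o) = 0 - U = -U)
19*4 + m(2, 5) = 19*4 - 1*2 = 76 - 2 = 74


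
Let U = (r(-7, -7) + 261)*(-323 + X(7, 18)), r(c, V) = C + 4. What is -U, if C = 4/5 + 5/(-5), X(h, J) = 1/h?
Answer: 598448/7 ≈ 85493.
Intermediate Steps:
C = -⅕ (C = 4*(⅕) + 5*(-⅕) = ⅘ - 1 = -⅕ ≈ -0.20000)
r(c, V) = 19/5 (r(c, V) = -⅕ + 4 = 19/5)
U = -598448/7 (U = (19/5 + 261)*(-323 + 1/7) = 1324*(-323 + ⅐)/5 = (1324/5)*(-2260/7) = -598448/7 ≈ -85493.)
-U = -1*(-598448/7) = 598448/7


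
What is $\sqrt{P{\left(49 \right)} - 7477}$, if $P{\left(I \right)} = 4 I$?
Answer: $3 i \sqrt{809} \approx 85.329 i$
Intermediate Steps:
$\sqrt{P{\left(49 \right)} - 7477} = \sqrt{4 \cdot 49 - 7477} = \sqrt{196 - 7477} = \sqrt{-7281} = 3 i \sqrt{809}$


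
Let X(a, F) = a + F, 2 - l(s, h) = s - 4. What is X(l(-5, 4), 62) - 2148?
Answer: -2075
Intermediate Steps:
l(s, h) = 6 - s (l(s, h) = 2 - (s - 4) = 2 - (-4 + s) = 2 + (4 - s) = 6 - s)
X(a, F) = F + a
X(l(-5, 4), 62) - 2148 = (62 + (6 - 1*(-5))) - 2148 = (62 + (6 + 5)) - 2148 = (62 + 11) - 2148 = 73 - 2148 = -2075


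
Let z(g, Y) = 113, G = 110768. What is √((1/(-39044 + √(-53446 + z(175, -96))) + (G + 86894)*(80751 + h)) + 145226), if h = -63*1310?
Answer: √((-13723789208769 + 351495472*I*√53333)/(39044 - I*√53333)) ≈ 18748.0*I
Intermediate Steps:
h = -82530
√((1/(-39044 + √(-53446 + z(175, -96))) + (G + 86894)*(80751 + h)) + 145226) = √((1/(-39044 + √(-53446 + 113)) + (110768 + 86894)*(80751 - 82530)) + 145226) = √((1/(-39044 + √(-53333)) + 197662*(-1779)) + 145226) = √((1/(-39044 + I*√53333) - 351640698) + 145226) = √((-351640698 + 1/(-39044 + I*√53333)) + 145226) = √(-351495472 + 1/(-39044 + I*√53333))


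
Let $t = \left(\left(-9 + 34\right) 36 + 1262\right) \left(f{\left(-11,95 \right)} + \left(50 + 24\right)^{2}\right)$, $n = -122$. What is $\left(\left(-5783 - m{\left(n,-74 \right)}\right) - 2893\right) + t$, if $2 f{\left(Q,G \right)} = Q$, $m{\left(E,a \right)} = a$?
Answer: $11818619$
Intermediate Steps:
$f{\left(Q,G \right)} = \frac{Q}{2}$
$t = 11827221$ ($t = \left(\left(-9 + 34\right) 36 + 1262\right) \left(\frac{1}{2} \left(-11\right) + \left(50 + 24\right)^{2}\right) = \left(25 \cdot 36 + 1262\right) \left(- \frac{11}{2} + 74^{2}\right) = \left(900 + 1262\right) \left(- \frac{11}{2} + 5476\right) = 2162 \cdot \frac{10941}{2} = 11827221$)
$\left(\left(-5783 - m{\left(n,-74 \right)}\right) - 2893\right) + t = \left(\left(-5783 - -74\right) - 2893\right) + 11827221 = \left(\left(-5783 + 74\right) - 2893\right) + 11827221 = \left(-5709 - 2893\right) + 11827221 = -8602 + 11827221 = 11818619$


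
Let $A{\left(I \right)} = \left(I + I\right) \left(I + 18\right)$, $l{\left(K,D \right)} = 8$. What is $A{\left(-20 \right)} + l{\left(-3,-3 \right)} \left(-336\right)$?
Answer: $-2608$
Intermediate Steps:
$A{\left(I \right)} = 2 I \left(18 + I\right)$
$A{\left(-20 \right)} + l{\left(-3,-3 \right)} \left(-336\right) = 2 \left(-20\right) \left(18 - 20\right) + 8 \left(-336\right) = 2 \left(-20\right) \left(-2\right) - 2688 = 80 - 2688 = -2608$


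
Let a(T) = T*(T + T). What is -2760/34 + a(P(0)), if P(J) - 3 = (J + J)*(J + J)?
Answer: -1074/17 ≈ -63.176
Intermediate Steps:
P(J) = 3 + 4*J**2 (P(J) = 3 + (J + J)*(J + J) = 3 + (2*J)*(2*J) = 3 + 4*J**2)
a(T) = 2*T**2 (a(T) = T*(2*T) = 2*T**2)
-2760/34 + a(P(0)) = -2760/34 + 2*(3 + 4*0**2)**2 = -2760*1/34 + 2*(3 + 4*0)**2 = -1380/17 + 2*(3 + 0)**2 = -1380/17 + 2*3**2 = -1380/17 + 2*9 = -1380/17 + 18 = -1074/17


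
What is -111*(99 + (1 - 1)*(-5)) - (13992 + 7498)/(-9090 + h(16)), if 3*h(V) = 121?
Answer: -298275891/27149 ≈ -10987.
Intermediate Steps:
h(V) = 121/3 (h(V) = (⅓)*121 = 121/3)
-111*(99 + (1 - 1)*(-5)) - (13992 + 7498)/(-9090 + h(16)) = -111*(99 + (1 - 1)*(-5)) - (13992 + 7498)/(-9090 + 121/3) = -111*(99 + 0*(-5)) - 21490/(-27149/3) = -111*(99 + 0) - 21490*(-3)/27149 = -111*99 - 1*(-64470/27149) = -10989 + 64470/27149 = -298275891/27149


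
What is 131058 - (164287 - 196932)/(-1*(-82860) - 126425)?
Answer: 1141901825/8713 ≈ 1.3106e+5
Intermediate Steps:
131058 - (164287 - 196932)/(-1*(-82860) - 126425) = 131058 - (-32645)/(82860 - 126425) = 131058 - (-32645)/(-43565) = 131058 - (-32645)*(-1)/43565 = 131058 - 1*6529/8713 = 131058 - 6529/8713 = 1141901825/8713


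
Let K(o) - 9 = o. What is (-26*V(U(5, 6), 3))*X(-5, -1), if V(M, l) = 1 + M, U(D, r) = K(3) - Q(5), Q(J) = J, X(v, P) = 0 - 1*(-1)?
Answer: -208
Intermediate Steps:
K(o) = 9 + o
X(v, P) = 1 (X(v, P) = 0 + 1 = 1)
U(D, r) = 7 (U(D, r) = (9 + 3) - 1*5 = 12 - 5 = 7)
(-26*V(U(5, 6), 3))*X(-5, -1) = -26*(1 + 7)*1 = -26*8*1 = -208*1 = -208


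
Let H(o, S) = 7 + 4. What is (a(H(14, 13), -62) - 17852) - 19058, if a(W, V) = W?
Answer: -36899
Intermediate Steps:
H(o, S) = 11
(a(H(14, 13), -62) - 17852) - 19058 = (11 - 17852) - 19058 = -17841 - 19058 = -36899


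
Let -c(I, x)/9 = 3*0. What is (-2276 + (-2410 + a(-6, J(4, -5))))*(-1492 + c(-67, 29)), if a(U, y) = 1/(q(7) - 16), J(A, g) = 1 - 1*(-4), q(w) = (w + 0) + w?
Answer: 6992258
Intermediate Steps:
q(w) = 2*w (q(w) = w + w = 2*w)
c(I, x) = 0 (c(I, x) = -27*0 = -9*0 = 0)
J(A, g) = 5 (J(A, g) = 1 + 4 = 5)
a(U, y) = -½ (a(U, y) = 1/(2*7 - 16) = 1/(14 - 16) = 1/(-2) = -½)
(-2276 + (-2410 + a(-6, J(4, -5))))*(-1492 + c(-67, 29)) = (-2276 + (-2410 - ½))*(-1492 + 0) = (-2276 - 4821/2)*(-1492) = -9373/2*(-1492) = 6992258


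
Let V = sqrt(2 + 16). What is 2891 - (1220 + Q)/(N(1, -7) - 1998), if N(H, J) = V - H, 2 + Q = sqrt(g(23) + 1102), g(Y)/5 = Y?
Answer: 2891 + (1218 + sqrt(1217))/(1999 - 3*sqrt(2)) ≈ 2891.6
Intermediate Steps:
g(Y) = 5*Y
V = 3*sqrt(2) (V = sqrt(18) = 3*sqrt(2) ≈ 4.2426)
Q = -2 + sqrt(1217) (Q = -2 + sqrt(5*23 + 1102) = -2 + sqrt(115 + 1102) = -2 + sqrt(1217) ≈ 32.885)
N(H, J) = -H + 3*sqrt(2) (N(H, J) = 3*sqrt(2) - H = -H + 3*sqrt(2))
2891 - (1220 + Q)/(N(1, -7) - 1998) = 2891 - (1220 + (-2 + sqrt(1217)))/((-1*1 + 3*sqrt(2)) - 1998) = 2891 - (1218 + sqrt(1217))/((-1 + 3*sqrt(2)) - 1998) = 2891 - (1218 + sqrt(1217))/(-1999 + 3*sqrt(2))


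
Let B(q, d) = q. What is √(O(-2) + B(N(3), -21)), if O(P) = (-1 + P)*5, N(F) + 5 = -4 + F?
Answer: I*√21 ≈ 4.5826*I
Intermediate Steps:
N(F) = -9 + F (N(F) = -5 + (-4 + F) = -9 + F)
O(P) = -5 + 5*P
√(O(-2) + B(N(3), -21)) = √((-5 + 5*(-2)) + (-9 + 3)) = √((-5 - 10) - 6) = √(-15 - 6) = √(-21) = I*√21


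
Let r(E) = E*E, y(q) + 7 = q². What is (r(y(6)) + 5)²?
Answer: 715716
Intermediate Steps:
y(q) = -7 + q²
r(E) = E²
(r(y(6)) + 5)² = ((-7 + 6²)² + 5)² = ((-7 + 36)² + 5)² = (29² + 5)² = (841 + 5)² = 846² = 715716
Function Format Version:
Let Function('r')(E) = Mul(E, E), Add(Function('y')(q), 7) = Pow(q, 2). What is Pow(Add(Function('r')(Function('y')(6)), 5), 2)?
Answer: 715716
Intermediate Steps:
Function('y')(q) = Add(-7, Pow(q, 2))
Function('r')(E) = Pow(E, 2)
Pow(Add(Function('r')(Function('y')(6)), 5), 2) = Pow(Add(Pow(Add(-7, Pow(6, 2)), 2), 5), 2) = Pow(Add(Pow(Add(-7, 36), 2), 5), 2) = Pow(Add(Pow(29, 2), 5), 2) = Pow(Add(841, 5), 2) = Pow(846, 2) = 715716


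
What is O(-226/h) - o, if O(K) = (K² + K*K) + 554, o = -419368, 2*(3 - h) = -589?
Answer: 148663294658/354025 ≈ 4.1992e+5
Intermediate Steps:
h = 595/2 (h = 3 - ½*(-589) = 3 + 589/2 = 595/2 ≈ 297.50)
O(K) = 554 + 2*K² (O(K) = (K² + K²) + 554 = 2*K² + 554 = 554 + 2*K²)
O(-226/h) - o = (554 + 2*(-226/595/2)²) - 1*(-419368) = (554 + 2*(-226*2/595)²) + 419368 = (554 + 2*(-452/595)²) + 419368 = (554 + 2*(204304/354025)) + 419368 = (554 + 408608/354025) + 419368 = 196538458/354025 + 419368 = 148663294658/354025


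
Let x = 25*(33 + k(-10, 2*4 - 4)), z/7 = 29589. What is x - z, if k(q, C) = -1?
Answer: -206323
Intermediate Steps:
z = 207123 (z = 7*29589 = 207123)
x = 800 (x = 25*(33 - 1) = 25*32 = 800)
x - z = 800 - 1*207123 = 800 - 207123 = -206323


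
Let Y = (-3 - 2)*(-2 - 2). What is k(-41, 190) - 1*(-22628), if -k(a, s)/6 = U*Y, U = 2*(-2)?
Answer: 23108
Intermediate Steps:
Y = 20 (Y = -5*(-4) = 20)
U = -4
k(a, s) = 480 (k(a, s) = -(-24)*20 = -6*(-80) = 480)
k(-41, 190) - 1*(-22628) = 480 - 1*(-22628) = 480 + 22628 = 23108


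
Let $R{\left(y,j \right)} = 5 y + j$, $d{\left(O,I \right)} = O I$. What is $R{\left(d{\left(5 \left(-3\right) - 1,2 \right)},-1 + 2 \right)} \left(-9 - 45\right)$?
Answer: $8586$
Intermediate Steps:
$d{\left(O,I \right)} = I O$
$R{\left(y,j \right)} = j + 5 y$
$R{\left(d{\left(5 \left(-3\right) - 1,2 \right)},-1 + 2 \right)} \left(-9 - 45\right) = \left(\left(-1 + 2\right) + 5 \cdot 2 \left(5 \left(-3\right) - 1\right)\right) \left(-9 - 45\right) = \left(1 + 5 \cdot 2 \left(-15 - 1\right)\right) \left(-54\right) = \left(1 + 5 \cdot 2 \left(-16\right)\right) \left(-54\right) = \left(1 + 5 \left(-32\right)\right) \left(-54\right) = \left(1 - 160\right) \left(-54\right) = \left(-159\right) \left(-54\right) = 8586$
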